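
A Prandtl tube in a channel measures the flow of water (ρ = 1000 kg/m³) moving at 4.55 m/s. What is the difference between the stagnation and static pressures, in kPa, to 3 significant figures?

The dynamic pressure equals the rise in static pressure at the stagnation point: ΔP = ½ρv².
ΔP = ½·1000·4.55² = 10400 Pa.

ΔP ≈ 10.4 kPa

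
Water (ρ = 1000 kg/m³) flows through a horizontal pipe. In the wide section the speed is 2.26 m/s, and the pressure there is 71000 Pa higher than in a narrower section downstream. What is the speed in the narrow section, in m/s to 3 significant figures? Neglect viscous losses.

Along the level pipe P + ½ρv² is conserved, hence v₂² = v₁² + 2(P₁ − P₂)/ρ.
v₂ = √(2.26² + 2·71000/1000) = √(5.11 + 142) = 12.1 m/s.

12.1 m/s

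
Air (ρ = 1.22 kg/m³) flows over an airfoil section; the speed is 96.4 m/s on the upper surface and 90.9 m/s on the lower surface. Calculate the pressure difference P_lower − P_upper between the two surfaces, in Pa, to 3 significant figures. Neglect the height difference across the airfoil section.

Bernoulli (same height): P_lower − P_upper = ½ρ(v_upper² − v_lower²).
ΔP = ½·1.22·(96.4² − 90.9²) = 628 Pa.

ΔP ≈ 628 Pa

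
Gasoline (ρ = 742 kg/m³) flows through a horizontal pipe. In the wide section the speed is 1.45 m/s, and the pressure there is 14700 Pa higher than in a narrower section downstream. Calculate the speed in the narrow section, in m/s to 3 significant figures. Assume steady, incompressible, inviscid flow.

Horizontal Bernoulli: P₁ + ½ρv₁² = P₂ + ½ρv₂², so v₂² = v₁² + 2(P₁ − P₂)/ρ.
v₂ = √(1.45² + 2·14700/742) = √(2.10 + 39.6) = 6.46 m/s.

v₂ ≈ 6.46 m/s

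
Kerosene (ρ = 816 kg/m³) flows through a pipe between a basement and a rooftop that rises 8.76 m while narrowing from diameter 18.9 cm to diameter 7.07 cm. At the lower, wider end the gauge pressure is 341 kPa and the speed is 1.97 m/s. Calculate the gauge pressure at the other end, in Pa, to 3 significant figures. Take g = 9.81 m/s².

192000 Pa

Continuity gives A₁v₁ = A₂v₂, so v₂ = (281 cm²)/(39.3 cm²) × 1.97 m/s = 14.1 m/s.
Bernoulli: P₁ + ½ρv₁² + ρg h₁ = P₂ + ½ρv₂² + ρg h₂, so P₂ = P₁ + ½ρ(v₁² − v₂²) − ρg(h₂ − h₁).
P₂ = 341000 + ½·816·(1.97² − 14.1²) − 816·9.81·(+8.76) = 341000 + (-79300) − (70100) = 192000 Pa.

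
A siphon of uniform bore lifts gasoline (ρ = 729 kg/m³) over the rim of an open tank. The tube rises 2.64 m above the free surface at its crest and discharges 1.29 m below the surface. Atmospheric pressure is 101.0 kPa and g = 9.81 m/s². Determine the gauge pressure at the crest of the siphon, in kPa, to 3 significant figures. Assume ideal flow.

P_gauge = -28.1 kPa

The outlet speed comes from Torricelli: v = √(2g·1.29) = 5.03 m/s.
The bore is uniform, so the speed at the crest is the same v. Bernoulli surface→crest: P_atm = P_top + ½ρv² + ρg·h_top.
P_top = 101000 − ½·729·5.03² − 729·9.81·2.64 = 72900 Pa. So P_gauge = P_top − P_atm = -28100 Pa.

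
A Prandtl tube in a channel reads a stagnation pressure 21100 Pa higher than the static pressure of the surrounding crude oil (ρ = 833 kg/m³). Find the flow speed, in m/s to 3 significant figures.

Bernoulli between the free stream and the stagnation point: ½ρv² = P_stag − P_static.
v = √(2ΔP/ρ) = √(2·21100/833) = 7.12 m/s.

7.12 m/s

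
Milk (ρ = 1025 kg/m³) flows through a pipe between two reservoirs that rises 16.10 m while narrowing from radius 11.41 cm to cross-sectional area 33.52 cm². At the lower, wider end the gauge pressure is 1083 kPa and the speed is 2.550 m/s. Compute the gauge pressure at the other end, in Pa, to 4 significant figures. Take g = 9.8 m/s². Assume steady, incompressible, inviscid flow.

428500 Pa

The volume flow rate is constant, so v₂ = (A₁/A₂)v₁ = (409.0/33.52)·2.550 = 31.11 m/s.
Energy conservation along the streamline gives P₂ = P₁ − ½ρ(v₂² − v₁²) − ρg(h₂ − h₁).
P₂ = 1083000 + ½·1025·(2.550² − 31.11²) − 1025·9.8·(+16.10) = 1083000 + (-492800) − (161700) = 428500 Pa.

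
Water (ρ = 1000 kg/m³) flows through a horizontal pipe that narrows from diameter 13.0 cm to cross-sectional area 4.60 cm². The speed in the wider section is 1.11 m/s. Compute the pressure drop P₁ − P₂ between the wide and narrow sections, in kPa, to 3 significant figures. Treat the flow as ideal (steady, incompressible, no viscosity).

ΔP ≈ 512 kPa

Continuity gives A₁v₁ = A₂v₂, so v₂ = (133 cm²)/(4.60 cm²) × 1.11 m/s = 32.0 m/s.
The pipe is horizontal, so Bernoulli reduces to P₁ + ½ρv₁² = P₂ + ½ρv₂².
P₁ − P₂ = ½·1000·(32.0² − 1.11²) = ½·1000·1020 = 512000 Pa.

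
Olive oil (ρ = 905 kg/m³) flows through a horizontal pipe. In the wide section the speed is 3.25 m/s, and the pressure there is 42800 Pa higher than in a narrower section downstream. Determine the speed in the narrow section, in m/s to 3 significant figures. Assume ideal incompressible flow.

v₂ ≈ 10.3 m/s

Horizontal Bernoulli: P₁ + ½ρv₁² = P₂ + ½ρv₂², so v₂² = v₁² + 2(P₁ − P₂)/ρ.
v₂ = √(3.25² + 2·42800/905) = √(10.6 + 94.6) = 10.3 m/s.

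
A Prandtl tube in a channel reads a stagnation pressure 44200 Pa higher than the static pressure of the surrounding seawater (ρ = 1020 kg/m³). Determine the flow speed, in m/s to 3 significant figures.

At the stagnation point the flow is brought to rest, so Bernoulli gives P_stag − P_static = ½ρv².
v = √(2ΔP/ρ) = √(2·44200/1020) = 9.31 m/s.

v = 9.31 m/s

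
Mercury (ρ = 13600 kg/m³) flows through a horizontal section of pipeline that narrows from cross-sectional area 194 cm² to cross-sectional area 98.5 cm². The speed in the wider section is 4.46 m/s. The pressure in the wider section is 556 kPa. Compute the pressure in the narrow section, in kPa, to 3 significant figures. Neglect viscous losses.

By continuity, v₂ = v₁·A₁/A₂ = 4.46·(194/98.5) = 8.78 m/s.
Along the horizontal streamline, P + ½ρv² is constant.
P₂ = P₁ − ½ρ(v₂² − v₁²) = 556000 − ½·13600·(8.78² − 4.46²) = 556000 − 389000 = 167000 Pa.

P₂ = 167 kPa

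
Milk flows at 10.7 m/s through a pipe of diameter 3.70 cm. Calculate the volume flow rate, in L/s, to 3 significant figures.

Q = A·v = 0.00108 m² × 10.7 m/s = 0.0115 m³/s.
Converting: 0.0115 m³/s × 1000 = 11.5 L/s.

Q ≈ 11.5 L/s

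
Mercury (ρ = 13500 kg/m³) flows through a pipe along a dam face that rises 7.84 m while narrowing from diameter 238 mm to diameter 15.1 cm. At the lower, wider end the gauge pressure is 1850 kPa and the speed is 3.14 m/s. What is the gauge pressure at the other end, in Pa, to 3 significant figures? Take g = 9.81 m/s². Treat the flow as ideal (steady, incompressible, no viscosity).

Mass conservation (A₁v₁ = A₂v₂) gives v₂ = 3.14 × 445/179 = 7.80 m/s.
Energy conservation along the streamline gives P₂ = P₁ − ½ρ(v₂² − v₁²) − ρg(h₂ − h₁).
P₂ = 1850000 + ½·13500·(3.14² − 7.80²) − 13500·9.81·(+7.84) = 1850000 + (-344000) − (1040000) = 468000 Pa.

P₂ ≈ 468000 Pa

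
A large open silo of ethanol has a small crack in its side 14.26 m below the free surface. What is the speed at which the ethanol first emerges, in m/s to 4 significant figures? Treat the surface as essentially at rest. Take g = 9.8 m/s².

With the surface at rest and both surface and jet at atmospheric pressure, Bernoulli gives ρg h = ½ρv², so v = √(2gh) = √(2·9.8·14.26) = 16.72 m/s.

v ≈ 16.72 m/s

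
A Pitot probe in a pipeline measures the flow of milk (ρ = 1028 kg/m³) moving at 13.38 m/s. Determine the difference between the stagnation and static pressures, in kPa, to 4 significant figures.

ΔP ≈ 92.02 kPa

Bernoulli between the free stream and the stagnation point: ½ρv² = P_stag − P_static.
ΔP = ½·1028·13.38² = 92020 Pa.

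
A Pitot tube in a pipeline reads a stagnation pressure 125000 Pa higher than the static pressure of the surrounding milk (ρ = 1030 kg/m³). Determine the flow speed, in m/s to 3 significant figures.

15.6 m/s

At the stagnation point the flow is brought to rest, so Bernoulli gives P_stag − P_static = ½ρv².
v = √(2ΔP/ρ) = √(2·125000/1030) = 15.6 m/s.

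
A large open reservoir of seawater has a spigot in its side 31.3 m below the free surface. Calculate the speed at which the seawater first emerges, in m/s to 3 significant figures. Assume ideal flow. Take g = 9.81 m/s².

v = 24.8 m/s

With the surface at rest and both surface and jet at atmospheric pressure, Bernoulli gives ρg h = ½ρv², so v = √(2gh) = √(2·9.81·31.3) = 24.8 m/s.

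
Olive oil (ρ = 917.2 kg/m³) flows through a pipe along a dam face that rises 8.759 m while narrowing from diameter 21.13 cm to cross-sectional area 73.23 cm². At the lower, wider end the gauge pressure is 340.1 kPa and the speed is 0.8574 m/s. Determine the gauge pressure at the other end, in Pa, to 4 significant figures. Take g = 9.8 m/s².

Mass conservation (A₁v₁ = A₂v₂) gives v₂ = 0.8574 × 350.7/73.23 = 4.106 m/s.
Energy conservation along the streamline gives P₂ = P₁ − ½ρ(v₂² − v₁²) − ρg(h₂ − h₁).
P₂ = 340100 + ½·917.2·(0.8574² − 4.106²) − 917.2·9.8·(+8.759) = 340100 + (-7393) − (78730) = 254000 Pa.

P₂ ≈ 254000 Pa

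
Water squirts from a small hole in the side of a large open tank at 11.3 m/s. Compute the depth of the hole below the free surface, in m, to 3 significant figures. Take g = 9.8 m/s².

h ≈ 6.51 m

For a small hole in a large open tank, ½v² = gh, giving h = v²/(2g).
h = 11.3²/(2·9.8) = 128/19.60 = 6.51 m.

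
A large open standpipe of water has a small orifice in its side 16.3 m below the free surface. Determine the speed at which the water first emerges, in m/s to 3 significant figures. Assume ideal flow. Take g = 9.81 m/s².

v ≈ 17.9 m/s

With the surface at rest and both surface and jet at atmospheric pressure, Bernoulli gives ρg h = ½ρv², so v = √(2gh) = √(2·9.81·16.3) = 17.9 m/s.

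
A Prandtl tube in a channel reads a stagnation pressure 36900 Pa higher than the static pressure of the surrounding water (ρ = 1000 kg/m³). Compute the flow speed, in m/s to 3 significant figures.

The dynamic pressure equals the rise in static pressure at the stagnation point: ΔP = ½ρv².
v = √(2ΔP/ρ) = √(2·36900/1000) = 8.59 m/s.

v ≈ 8.59 m/s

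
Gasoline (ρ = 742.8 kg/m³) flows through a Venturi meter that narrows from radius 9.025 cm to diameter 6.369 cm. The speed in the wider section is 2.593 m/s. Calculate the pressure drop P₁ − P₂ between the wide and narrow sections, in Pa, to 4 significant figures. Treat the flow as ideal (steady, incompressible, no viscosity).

Mass conservation (A₁v₁ = A₂v₂) gives v₂ = 2.593 × 255.9/31.86 = 20.83 m/s.
The pipe is horizontal, so Bernoulli reduces to P₁ + ½ρv₁² = P₂ + ½ρv₂².
P₁ − P₂ = ½·742.8·(20.83² − 2.593²) = ½·742.8·427.0 = 158600 Pa.

ΔP ≈ 158600 Pa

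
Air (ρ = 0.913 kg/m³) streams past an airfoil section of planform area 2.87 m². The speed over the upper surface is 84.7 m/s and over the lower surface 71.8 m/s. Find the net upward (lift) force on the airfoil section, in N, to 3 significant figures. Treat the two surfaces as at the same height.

With equal heights on the two surfaces, Bernoulli gives P_lower − P_upper = ½ρ(v_upper² − v_lower²).
ΔP = ½·0.913·(84.7² − 71.8²) = 922 Pa.
Lift = ΔP · A = 922 × 2.87 = 2650 N.

2650 N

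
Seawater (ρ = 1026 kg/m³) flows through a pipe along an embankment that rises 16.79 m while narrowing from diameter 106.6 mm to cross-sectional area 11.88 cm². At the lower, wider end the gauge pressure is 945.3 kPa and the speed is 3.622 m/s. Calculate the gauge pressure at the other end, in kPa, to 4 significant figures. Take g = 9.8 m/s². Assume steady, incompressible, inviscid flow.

By continuity, v₂ = v₁·A₁/A₂ = 3.622·(89.25/11.88) = 27.21 m/s.
Bernoulli: P₁ + ½ρv₁² + ρg h₁ = P₂ + ½ρv₂² + ρg h₂, so P₂ = P₁ + ½ρ(v₁² − v₂²) − ρg(h₂ − h₁).
P₂ = 945300 + ½·1026·(3.622² − 27.21²) − 1026·9.8·(+16.79) = 945300 + (-373100) − (168800) = 403400 Pa.

P₂ ≈ 403.4 kPa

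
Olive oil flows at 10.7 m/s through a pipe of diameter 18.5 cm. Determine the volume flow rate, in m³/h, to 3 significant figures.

Q = A·v = 0.0269 m² × 10.7 m/s = 0.288 m³/s.
Converting: 0.288 m³/s × 3600 = 1040 m³/h.

1040 m³/h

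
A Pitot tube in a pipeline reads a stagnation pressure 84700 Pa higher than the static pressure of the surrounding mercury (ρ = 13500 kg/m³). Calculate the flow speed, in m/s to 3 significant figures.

At the stagnation point the flow is brought to rest, so Bernoulli gives P_stag − P_static = ½ρv².
v = √(2ΔP/ρ) = √(2·84700/13500) = 3.54 m/s.

v = 3.54 m/s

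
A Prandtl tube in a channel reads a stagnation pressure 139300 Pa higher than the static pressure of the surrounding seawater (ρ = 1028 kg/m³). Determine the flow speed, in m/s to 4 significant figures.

Bernoulli between the free stream and the stagnation point: ½ρv² = P_stag − P_static.
v = √(2ΔP/ρ) = √(2·139300/1028) = 16.46 m/s.

v = 16.46 m/s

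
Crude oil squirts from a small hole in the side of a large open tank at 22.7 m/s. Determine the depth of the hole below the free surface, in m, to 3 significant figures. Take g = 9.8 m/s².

h = 26.3 m

For a small hole in a large open tank, ½v² = gh, giving h = v²/(2g).
h = 22.7²/(2·9.8) = 515/19.60 = 26.3 m.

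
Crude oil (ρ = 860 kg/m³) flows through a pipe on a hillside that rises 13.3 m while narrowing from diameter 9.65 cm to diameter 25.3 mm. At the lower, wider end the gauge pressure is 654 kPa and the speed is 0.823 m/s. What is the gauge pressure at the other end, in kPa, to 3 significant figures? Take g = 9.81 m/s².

P₂ ≈ 480 kPa

By continuity, v₂ = v₁·A₁/A₂ = 0.823·(73.1/5.03) = 12.0 m/s.
Bernoulli: P₁ + ½ρv₁² + ρg h₁ = P₂ + ½ρv₂² + ρg h₂, so P₂ = P₁ + ½ρ(v₁² − v₂²) − ρg(h₂ − h₁).
P₂ = 654000 + ½·860·(0.823² − 12.0²) − 860·9.81·(+13.3) = 654000 + (-61400) − (112000) = 480000 Pa.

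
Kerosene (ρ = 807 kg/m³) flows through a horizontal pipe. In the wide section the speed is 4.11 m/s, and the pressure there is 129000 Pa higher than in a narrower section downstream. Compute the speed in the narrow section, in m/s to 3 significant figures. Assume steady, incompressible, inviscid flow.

v₂ ≈ 18.3 m/s

With h₁ = h₂, rearranging Bernoulli gives v₂ = √(v₁² + 2ΔP/ρ).
v₂ = √(4.11² + 2·129000/807) = √(16.9 + 320) = 18.3 m/s.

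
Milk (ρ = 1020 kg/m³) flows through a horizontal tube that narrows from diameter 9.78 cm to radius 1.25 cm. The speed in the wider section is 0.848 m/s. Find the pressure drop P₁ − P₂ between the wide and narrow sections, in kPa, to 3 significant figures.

85.5 kPa

Mass conservation (A₁v₁ = A₂v₂) gives v₂ = 0.848 × 75.1/4.91 = 13.0 m/s.
Bernoulli (h₁ = h₂): P₁ − P₂ = ½ρ(v₂² − v₁²).
P₁ − P₂ = ½·1020·(13.0² − 0.848²) = ½·1020·168 = 85500 Pa.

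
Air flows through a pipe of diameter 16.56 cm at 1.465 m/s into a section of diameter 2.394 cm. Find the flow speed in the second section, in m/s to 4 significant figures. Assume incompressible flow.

By continuity, v₂ = v₁·A₁/A₂ = 1.465·(215.4/4.501) = 70.10 m/s.

70.10 m/s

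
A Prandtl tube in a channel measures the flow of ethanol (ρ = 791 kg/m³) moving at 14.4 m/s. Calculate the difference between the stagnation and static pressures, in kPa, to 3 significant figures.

82.0 kPa

Bernoulli between the free stream and the stagnation point: ½ρv² = P_stag − P_static.
ΔP = ½·791·14.4² = 82000 Pa.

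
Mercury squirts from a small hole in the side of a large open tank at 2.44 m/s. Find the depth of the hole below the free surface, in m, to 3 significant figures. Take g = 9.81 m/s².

Torricelli: v = √(2gh), so h = v²/(2g).
h = 2.44²/(2·9.81) = 5.95/19.62 = 0.303 m.

0.303 m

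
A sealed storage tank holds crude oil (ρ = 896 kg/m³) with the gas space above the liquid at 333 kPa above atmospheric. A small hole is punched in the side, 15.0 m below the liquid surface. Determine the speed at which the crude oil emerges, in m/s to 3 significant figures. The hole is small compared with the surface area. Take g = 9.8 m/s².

32.2 m/s

Take point 1 at the surface (v₁ ≈ 0) and point 2 at the hole (at atmospheric pressure). Bernoulli: P₁ + ρg h = P_atm + ½ρv₂².
With P₁ − P_atm = 333000 Pa, v₂ = √(2gh + 2ΔP/ρ) = √(2·9.8·15.0 + 2·333000/896) = 32.2 m/s.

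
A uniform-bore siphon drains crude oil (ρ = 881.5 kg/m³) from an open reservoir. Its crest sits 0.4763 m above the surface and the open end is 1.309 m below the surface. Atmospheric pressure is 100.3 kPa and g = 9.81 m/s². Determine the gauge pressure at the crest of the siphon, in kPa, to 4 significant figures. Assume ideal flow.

Bernoulli surface→outlet gives ½v² = g·h_out, so v = √(2·9.81·1.309) = 5.068 m/s.
With constant cross-section the crest speed equals v; applying Bernoulli from the surface up to the crest, P_top = P_atm − ½ρv² − ρg·h_top.
P_top = 100300 − ½·881.5·5.068² − 881.5·9.81·0.4763 = 84860 Pa. So P_gauge = P_top − P_atm = -15440 Pa.

P_gauge = -15.44 kPa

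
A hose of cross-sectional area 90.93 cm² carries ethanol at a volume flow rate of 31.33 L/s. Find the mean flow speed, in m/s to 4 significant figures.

Q = 31.33 L/s = 0.03133 m³/s.
v = Q/A = 0.03133 / 0.009093 = 3.446 m/s.

3.446 m/s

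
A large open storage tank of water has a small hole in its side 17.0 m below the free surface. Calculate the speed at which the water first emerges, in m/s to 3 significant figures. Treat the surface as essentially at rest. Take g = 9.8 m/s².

With the surface at rest and both surface and jet at atmospheric pressure, Bernoulli gives ρg h = ½ρv², so v = √(2gh) = √(2·9.8·17.0) = 18.3 m/s.

18.3 m/s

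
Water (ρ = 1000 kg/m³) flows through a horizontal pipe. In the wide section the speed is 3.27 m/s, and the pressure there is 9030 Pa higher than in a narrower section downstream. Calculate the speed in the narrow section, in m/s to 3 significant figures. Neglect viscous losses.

v₂ = 5.36 m/s

With h₁ = h₂, rearranging Bernoulli gives v₂ = √(v₁² + 2ΔP/ρ).
v₂ = √(3.27² + 2·9030/1000) = √(10.7 + 18.1) = 5.36 m/s.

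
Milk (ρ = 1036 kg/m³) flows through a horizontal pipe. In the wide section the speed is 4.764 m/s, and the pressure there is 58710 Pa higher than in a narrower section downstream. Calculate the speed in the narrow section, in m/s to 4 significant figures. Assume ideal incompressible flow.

v₂ = 11.66 m/s

Along the level pipe P + ½ρv² is conserved, hence v₂² = v₁² + 2(P₁ − P₂)/ρ.
v₂ = √(4.764² + 2·58710/1036) = √(22.70 + 113.3) = 11.66 m/s.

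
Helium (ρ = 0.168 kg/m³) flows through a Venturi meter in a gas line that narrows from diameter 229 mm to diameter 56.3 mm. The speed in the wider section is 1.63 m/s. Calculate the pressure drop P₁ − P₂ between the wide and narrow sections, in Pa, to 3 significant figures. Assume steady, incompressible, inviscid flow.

60.9 Pa

Mass conservation (A₁v₁ = A₂v₂) gives v₂ = 1.63 × 412/24.9 = 27.0 m/s.
With no height change, Bernoulli's equation is P₁ + ½ρv₁² = P₂ + ½ρv₂².
P₁ − P₂ = ½·0.168·(27.0² − 1.63²) = ½·0.168·725 = 60.9 Pa.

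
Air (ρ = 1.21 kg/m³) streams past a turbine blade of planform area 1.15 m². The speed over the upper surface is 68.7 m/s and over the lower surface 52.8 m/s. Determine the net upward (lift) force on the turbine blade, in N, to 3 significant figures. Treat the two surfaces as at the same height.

The faster flow above has the lower pressure; Bernoulli (same height) gives ΔP = ½ρ(v_up² − v_low²).
ΔP = ½·1.21·(68.7² − 52.8²) = 1170 Pa.
Lift = ΔP · A = 1170 × 1.15 = 1340 N.

F ≈ 1340 N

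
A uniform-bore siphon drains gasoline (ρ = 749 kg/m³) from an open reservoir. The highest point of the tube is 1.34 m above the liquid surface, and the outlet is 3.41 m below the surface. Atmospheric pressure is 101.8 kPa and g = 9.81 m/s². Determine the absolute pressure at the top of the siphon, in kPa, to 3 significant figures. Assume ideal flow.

P_top ≈ 66.9 kPa

Bernoulli surface→outlet gives ½v² = g·h_out, so v = √(2·9.81·3.41) = 8.18 m/s.
Continuity keeps v the same throughout the tube; from surface to crest, P_atm + 0 = P_top + ½ρv² + ρg·h_top.
P_top = 101800 − ½·749·8.18² − 749·9.81·1.34 = 66900 Pa.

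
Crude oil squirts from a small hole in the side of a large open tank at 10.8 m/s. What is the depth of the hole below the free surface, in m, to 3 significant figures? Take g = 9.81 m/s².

Inverting v = √(2gh) gives h = v² / 2g.
h = 10.8²/(2·9.81) = 117/19.62 = 5.94 m.

h = 5.94 m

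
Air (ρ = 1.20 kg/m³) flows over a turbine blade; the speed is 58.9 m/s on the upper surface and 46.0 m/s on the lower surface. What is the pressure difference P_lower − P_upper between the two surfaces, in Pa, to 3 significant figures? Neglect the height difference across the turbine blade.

The pressure is lower where the speed is higher: ΔP = ½ρ(v_up² − v_low²).
ΔP = ½·1.20·(58.9² − 46.0²) = 812 Pa.

ΔP ≈ 812 Pa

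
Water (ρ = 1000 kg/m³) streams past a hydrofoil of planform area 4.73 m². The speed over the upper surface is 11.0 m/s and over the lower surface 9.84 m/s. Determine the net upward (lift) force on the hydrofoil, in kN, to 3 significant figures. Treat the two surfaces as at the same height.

With equal heights on the two surfaces, Bernoulli gives P_lower − P_upper = ½ρ(v_upper² − v_lower²).
ΔP = ½·1000·(11.0² − 9.84²) = 12100 Pa.
Lift = ΔP · A = 12100 × 4.73 = 57200 N.

F = 57.2 kN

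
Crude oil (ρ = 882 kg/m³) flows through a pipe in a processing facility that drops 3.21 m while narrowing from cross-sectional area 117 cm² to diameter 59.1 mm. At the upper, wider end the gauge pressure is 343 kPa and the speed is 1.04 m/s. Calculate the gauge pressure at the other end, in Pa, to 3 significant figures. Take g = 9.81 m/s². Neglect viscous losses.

Mass conservation (A₁v₁ = A₂v₂) gives v₂ = 1.04 × 117/27.4 = 4.44 m/s.
Applying Bernoulli between the two ends and solving for P₂: P₂ = P₁ + ½ρ(v₁² − v₂²) − ρgΔh.
P₂ = 343000 + ½·882·(1.04² − 4.44²) − 882·9.81·(−3.21) = 343000 + (-8200) − (-27800) = 363000 Pa.

P₂ ≈ 363000 Pa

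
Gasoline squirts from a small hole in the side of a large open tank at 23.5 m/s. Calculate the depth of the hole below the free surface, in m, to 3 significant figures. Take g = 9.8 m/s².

h ≈ 28.2 m

Inverting v = √(2gh) gives h = v² / 2g.
h = 23.5²/(2·9.8) = 552/19.60 = 28.2 m.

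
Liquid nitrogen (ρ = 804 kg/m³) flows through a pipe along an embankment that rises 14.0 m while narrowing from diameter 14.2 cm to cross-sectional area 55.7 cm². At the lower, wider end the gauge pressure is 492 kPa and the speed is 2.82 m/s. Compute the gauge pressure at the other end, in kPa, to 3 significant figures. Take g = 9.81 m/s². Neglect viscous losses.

P₂ ≈ 359 kPa

Continuity gives A₁v₁ = A₂v₂, so v₂ = (158 cm²)/(55.7 cm²) × 2.82 m/s = 8.02 m/s.
Energy conservation along the streamline gives P₂ = P₁ − ½ρ(v₂² − v₁²) − ρg(h₂ − h₁).
P₂ = 492000 + ½·804·(2.82² − 8.02²) − 804·9.81·(+14.0) = 492000 + (-22600) − (110000) = 359000 Pa.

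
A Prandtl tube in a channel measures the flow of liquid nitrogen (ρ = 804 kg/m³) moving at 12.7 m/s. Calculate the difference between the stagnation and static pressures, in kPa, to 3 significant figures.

Bernoulli between the free stream and the stagnation point: ½ρv² = P_stag − P_static.
ΔP = ½·804·12.7² = 64800 Pa.

ΔP ≈ 64.8 kPa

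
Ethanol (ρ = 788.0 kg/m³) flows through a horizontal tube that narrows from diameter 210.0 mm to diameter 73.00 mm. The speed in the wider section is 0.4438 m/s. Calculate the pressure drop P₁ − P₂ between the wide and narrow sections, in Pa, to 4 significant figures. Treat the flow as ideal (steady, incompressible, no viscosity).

ΔP = 5237 Pa

Continuity gives A₁v₁ = A₂v₂, so v₂ = (346.4 cm²)/(41.85 cm²) × 0.4438 m/s = 3.673 m/s.
With no height change, Bernoulli's equation is P₁ + ½ρv₁² = P₂ + ½ρv₂².
P₁ − P₂ = ½·788.0·(3.673² − 0.4438²) = ½·788.0·13.29 = 5237 Pa.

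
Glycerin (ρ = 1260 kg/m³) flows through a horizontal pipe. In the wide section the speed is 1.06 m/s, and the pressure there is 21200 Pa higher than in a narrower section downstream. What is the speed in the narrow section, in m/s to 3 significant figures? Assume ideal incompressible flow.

5.90 m/s

Along the level pipe P + ½ρv² is conserved, hence v₂² = v₁² + 2(P₁ − P₂)/ρ.
v₂ = √(1.06² + 2·21200/1260) = √(1.12 + 33.7) = 5.90 m/s.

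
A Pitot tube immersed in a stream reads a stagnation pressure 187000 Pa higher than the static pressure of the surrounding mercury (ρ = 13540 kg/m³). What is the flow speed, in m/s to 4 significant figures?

At the stagnation point the flow is brought to rest, so Bernoulli gives P_stag − P_static = ½ρv².
v = √(2ΔP/ρ) = √(2·187000/13540) = 5.256 m/s.

v ≈ 5.256 m/s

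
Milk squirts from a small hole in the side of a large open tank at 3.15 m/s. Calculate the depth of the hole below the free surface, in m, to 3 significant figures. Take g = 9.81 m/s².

For a small hole in a large open tank, ½v² = gh, giving h = v²/(2g).
h = 3.15²/(2·9.81) = 9.92/19.62 = 0.506 m.

0.506 m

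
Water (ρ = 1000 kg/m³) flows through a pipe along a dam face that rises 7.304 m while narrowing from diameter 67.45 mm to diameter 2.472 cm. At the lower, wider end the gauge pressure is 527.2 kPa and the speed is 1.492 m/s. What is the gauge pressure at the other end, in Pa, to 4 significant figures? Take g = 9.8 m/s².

P₂ ≈ 395000 Pa

The volume flow rate is constant, so v₂ = (A₁/A₂)v₁ = (35.73/4.799)·1.492 = 11.11 m/s.
Applying Bernoulli between the two ends and solving for P₂: P₂ = P₁ + ½ρ(v₁² − v₂²) − ρgΔh.
P₂ = 527200 + ½·1000·(1.492² − 11.11²) − 1000·9.8·(+7.304) = 527200 + (-60580) − (71580) = 395000 Pa.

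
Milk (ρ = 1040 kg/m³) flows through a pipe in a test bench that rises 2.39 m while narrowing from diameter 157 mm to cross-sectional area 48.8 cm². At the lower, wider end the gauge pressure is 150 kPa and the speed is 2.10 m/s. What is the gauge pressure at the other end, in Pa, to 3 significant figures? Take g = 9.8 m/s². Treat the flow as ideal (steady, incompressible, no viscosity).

P₂ ≈ 91800 Pa

Continuity gives A₁v₁ = A₂v₂, so v₂ = (194 cm²)/(48.8 cm²) × 2.10 m/s = 8.33 m/s.
Applying Bernoulli between the two ends and solving for P₂: P₂ = P₁ + ½ρ(v₁² − v₂²) − ρgΔh.
P₂ = 150000 + ½·1040·(2.10² − 8.33²) − 1040·9.8·(+2.39) = 150000 + (-33800) − (24400) = 91800 Pa.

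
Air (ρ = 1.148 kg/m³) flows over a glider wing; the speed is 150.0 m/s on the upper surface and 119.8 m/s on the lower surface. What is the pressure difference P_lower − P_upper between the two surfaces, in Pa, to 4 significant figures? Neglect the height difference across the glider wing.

ΔP = 4677 Pa

With negligible Δh, P + ½ρv² is constant, so P_low − P_up = ½ρ(v_up² − v_low²).
ΔP = ½·1.148·(150.0² − 119.8²) = 4677 Pa.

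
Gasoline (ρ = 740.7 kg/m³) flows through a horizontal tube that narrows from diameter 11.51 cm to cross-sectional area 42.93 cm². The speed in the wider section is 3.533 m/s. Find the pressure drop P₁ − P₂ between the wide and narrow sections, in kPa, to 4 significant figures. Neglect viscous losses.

22.53 kPa

Mass conservation (A₁v₁ = A₂v₂) gives v₂ = 3.533 × 104.0/42.93 = 8.563 m/s.
With no height change, Bernoulli's equation is P₁ + ½ρv₁² = P₂ + ½ρv₂².
P₁ − P₂ = ½·740.7·(8.563² − 3.533²) = ½·740.7·60.84 = 22530 Pa.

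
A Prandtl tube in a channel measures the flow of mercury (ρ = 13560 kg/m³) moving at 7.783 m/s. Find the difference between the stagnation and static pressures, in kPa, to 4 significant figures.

ΔP ≈ 410.7 kPa

Bernoulli between the free stream and the stagnation point: ½ρv² = P_stag − P_static.
ΔP = ½·13560·7.783² = 410700 Pa.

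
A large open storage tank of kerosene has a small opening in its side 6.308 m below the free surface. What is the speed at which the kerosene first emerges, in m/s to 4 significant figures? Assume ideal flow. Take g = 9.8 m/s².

Bernoulli from surface to hole (P equal, v_surface ≈ 0): v = √(2gh) = √(2×9.8×6.308) = 11.12 m/s.

v ≈ 11.12 m/s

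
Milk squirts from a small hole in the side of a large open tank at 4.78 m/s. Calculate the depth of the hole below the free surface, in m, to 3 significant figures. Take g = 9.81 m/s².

For a small hole in a large open tank, ½v² = gh, giving h = v²/(2g).
h = 4.78²/(2·9.81) = 22.8/19.62 = 1.16 m.

1.16 m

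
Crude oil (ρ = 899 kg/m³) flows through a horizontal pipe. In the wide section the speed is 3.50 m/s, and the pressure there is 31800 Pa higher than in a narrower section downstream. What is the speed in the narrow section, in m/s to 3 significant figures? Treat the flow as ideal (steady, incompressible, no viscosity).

With h₁ = h₂, rearranging Bernoulli gives v₂ = √(v₁² + 2ΔP/ρ).
v₂ = √(3.50² + 2·31800/899) = √(12.2 + 70.7) = 9.11 m/s.

v₂ = 9.11 m/s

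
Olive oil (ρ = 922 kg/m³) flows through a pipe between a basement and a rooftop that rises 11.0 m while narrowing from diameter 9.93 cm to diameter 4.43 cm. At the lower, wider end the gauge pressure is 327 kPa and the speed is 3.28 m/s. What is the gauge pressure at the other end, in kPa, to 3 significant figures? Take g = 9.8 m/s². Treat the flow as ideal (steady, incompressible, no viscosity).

P₂ = 107 kPa

By continuity, v₂ = v₁·A₁/A₂ = 3.28·(77.4/15.4) = 16.5 m/s.
Energy conservation along the streamline gives P₂ = P₁ − ½ρ(v₂² − v₁²) − ρg(h₂ − h₁).
P₂ = 327000 + ½·922·(3.28² − 16.5²) − 922·9.8·(+11.0) = 327000 + (-120000) − (99400) = 107000 Pa.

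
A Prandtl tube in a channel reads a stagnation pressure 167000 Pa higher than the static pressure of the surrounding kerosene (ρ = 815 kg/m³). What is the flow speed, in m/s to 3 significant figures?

At the stagnation point the flow is brought to rest, so Bernoulli gives P_stag − P_static = ½ρv².
v = √(2ΔP/ρ) = √(2·167000/815) = 20.2 m/s.

v = 20.2 m/s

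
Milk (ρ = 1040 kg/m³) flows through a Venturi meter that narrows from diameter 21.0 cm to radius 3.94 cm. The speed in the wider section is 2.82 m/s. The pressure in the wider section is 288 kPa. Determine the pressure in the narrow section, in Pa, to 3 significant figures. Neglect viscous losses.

P₂ ≈ 83600 Pa

The volume flow rate is constant, so v₂ = (A₁/A₂)v₁ = (346/48.8)·2.82 = 20.0 m/s.
With no height change, Bernoulli's equation is P₁ + ½ρv₁² = P₂ + ½ρv₂².
P₂ = P₁ − ½ρ(v₂² − v₁²) = 288000 − ½·1040·(20.0² − 2.82²) = 288000 − 204000 = 83600 Pa.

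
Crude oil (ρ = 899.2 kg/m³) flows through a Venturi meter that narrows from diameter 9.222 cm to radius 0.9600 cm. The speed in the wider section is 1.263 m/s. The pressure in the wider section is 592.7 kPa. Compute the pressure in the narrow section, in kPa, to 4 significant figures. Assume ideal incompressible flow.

P₂ = 211.7 kPa

Continuity gives A₁v₁ = A₂v₂, so v₂ = (66.79 cm²)/(2.895 cm²) × 1.263 m/s = 29.14 m/s.
Bernoulli (h₁ = h₂): P₁ − P₂ = ½ρ(v₂² − v₁²).
P₂ = P₁ − ½ρ(v₂² − v₁²) = 592700 − ½·899.2·(29.14² − 1.263²) = 592700 − 381000 = 211700 Pa.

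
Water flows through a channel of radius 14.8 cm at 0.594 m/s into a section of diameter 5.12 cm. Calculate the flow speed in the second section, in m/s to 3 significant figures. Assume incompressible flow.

v₂ ≈ 19.9 m/s

Mass conservation (A₁v₁ = A₂v₂) gives v₂ = 0.594 × 688/20.6 = 19.9 m/s.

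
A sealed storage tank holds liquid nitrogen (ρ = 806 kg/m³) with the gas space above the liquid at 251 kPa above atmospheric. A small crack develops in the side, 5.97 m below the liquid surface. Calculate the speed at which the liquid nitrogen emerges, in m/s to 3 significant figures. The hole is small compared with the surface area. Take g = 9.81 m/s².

27.2 m/s

Take point 1 at the surface (v₁ ≈ 0) and point 2 at the hole (at atmospheric pressure). Bernoulli: P₁ + ρg h = P_atm + ½ρv₂².
With P₁ − P_atm = 251000 Pa, v₂ = √(2gh + 2ΔP/ρ) = √(2·9.81·5.97 + 2·251000/806) = 27.2 m/s.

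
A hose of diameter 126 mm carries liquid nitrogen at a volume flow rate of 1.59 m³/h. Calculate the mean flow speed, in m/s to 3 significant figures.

v ≈ 0.0354 m/s

Q = 1.59 m³/h = 0.000442 m³/s.
v = Q/A = 0.000442 / 0.0125 = 0.0354 m/s.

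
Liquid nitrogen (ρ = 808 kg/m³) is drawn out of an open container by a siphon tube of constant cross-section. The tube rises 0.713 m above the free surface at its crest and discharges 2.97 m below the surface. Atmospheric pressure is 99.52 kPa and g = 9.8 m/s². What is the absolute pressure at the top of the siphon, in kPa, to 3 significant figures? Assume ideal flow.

P_top = 70.4 kPa

From the surface to the outlet (both open to atmosphere, surface at rest): v = √(2g·h_out) = √(2·9.8·2.97) = 7.63 m/s.
The bore is uniform, so the speed at the crest is the same v. Bernoulli surface→crest: P_atm = P_top + ½ρv² + ρg·h_top.
P_top = 99520 − ½·808·7.63² − 808·9.8·0.713 = 70400 Pa.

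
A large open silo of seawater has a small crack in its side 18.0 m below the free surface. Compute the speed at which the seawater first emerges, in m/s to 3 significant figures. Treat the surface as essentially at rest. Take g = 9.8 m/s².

The surface is effectively still and both ends are open, so ½v² = gh and v = √(2·9.8·18.0) = 18.8 m/s.

v ≈ 18.8 m/s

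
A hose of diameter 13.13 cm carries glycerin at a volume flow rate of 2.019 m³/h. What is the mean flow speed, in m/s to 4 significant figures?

Q = 2.019 m³/h = 0.0005608 m³/s.
v = Q/A = 0.0005608 / 0.01354 = 0.04142 m/s.

0.04142 m/s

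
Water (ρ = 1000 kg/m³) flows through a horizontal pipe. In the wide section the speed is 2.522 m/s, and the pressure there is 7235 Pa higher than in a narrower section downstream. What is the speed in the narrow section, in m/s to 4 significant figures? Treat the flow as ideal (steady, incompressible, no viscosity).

Along the level pipe P + ½ρv² is conserved, hence v₂² = v₁² + 2(P₁ − P₂)/ρ.
v₂ = √(2.522² + 2·7235/1000) = √(6.360 + 14.47) = 4.564 m/s.

4.564 m/s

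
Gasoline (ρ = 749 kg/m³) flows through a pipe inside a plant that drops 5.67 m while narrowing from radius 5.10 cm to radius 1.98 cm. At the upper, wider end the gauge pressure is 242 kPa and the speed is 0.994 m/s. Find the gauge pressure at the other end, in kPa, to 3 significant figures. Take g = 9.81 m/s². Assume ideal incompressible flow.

Mass conservation (A₁v₁ = A₂v₂) gives v₂ = 0.994 × 81.7/12.3 = 6.59 m/s.
Energy conservation along the streamline gives P₂ = P₁ − ½ρ(v₂² − v₁²) − ρg(h₂ − h₁).
P₂ = 242000 + ½·749·(0.994² − 6.59²) − 749·9.81·(−5.67) = 242000 + (-15900) − (-41700) = 268000 Pa.

P₂ = 268 kPa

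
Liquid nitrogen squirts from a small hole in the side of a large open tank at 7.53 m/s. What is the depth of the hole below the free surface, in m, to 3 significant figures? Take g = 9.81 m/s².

Torricelli: v = √(2gh), so h = v²/(2g).
h = 7.53²/(2·9.81) = 56.7/19.62 = 2.89 m.

h = 2.89 m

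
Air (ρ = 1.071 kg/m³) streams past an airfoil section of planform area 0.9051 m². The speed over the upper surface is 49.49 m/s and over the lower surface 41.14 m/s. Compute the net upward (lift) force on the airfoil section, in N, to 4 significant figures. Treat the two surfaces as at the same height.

From P + ½ρv² = const at equal height, P_low − P_up = ½ρ(v_up² − v_low²).
ΔP = ½·1.071·(49.49² − 41.14²) = 405.2 Pa.
Lift = ΔP · A = 405.2 × 0.9051 = 366.8 N.

F ≈ 366.8 N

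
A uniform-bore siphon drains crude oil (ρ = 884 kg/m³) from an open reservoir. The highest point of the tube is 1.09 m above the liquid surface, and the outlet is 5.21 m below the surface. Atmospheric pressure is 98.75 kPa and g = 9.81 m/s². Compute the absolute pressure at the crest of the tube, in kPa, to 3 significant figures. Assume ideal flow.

The outlet speed comes from Torricelli: v = √(2g·5.21) = 10.1 m/s.
The bore is uniform, so the speed at the crest is the same v. Bernoulli surface→crest: P_atm = P_top + ½ρv² + ρg·h_top.
P_top = 98750 − ½·884·10.1² − 884·9.81·1.09 = 44100 Pa.

P_top ≈ 44.1 kPa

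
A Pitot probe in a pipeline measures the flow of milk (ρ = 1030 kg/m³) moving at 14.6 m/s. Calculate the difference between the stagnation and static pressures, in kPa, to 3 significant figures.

The dynamic pressure equals the rise in static pressure at the stagnation point: ΔP = ½ρv².
ΔP = ½·1030·14.6² = 110000 Pa.

ΔP ≈ 110 kPa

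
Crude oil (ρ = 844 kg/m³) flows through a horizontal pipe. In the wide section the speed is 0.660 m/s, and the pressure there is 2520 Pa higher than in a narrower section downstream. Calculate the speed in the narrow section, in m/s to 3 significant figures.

Horizontal Bernoulli: P₁ + ½ρv₁² = P₂ + ½ρv₂², so v₂² = v₁² + 2(P₁ − P₂)/ρ.
v₂ = √(0.660² + 2·2520/844) = √(0.436 + 5.97) = 2.53 m/s.

v₂ = 2.53 m/s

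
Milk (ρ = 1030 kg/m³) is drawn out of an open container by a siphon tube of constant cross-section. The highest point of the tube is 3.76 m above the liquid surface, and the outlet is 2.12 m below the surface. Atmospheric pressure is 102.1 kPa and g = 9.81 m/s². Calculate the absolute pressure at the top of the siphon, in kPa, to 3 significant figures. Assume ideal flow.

The outlet speed comes from Torricelli: v = √(2g·2.12) = 6.45 m/s.
Continuity keeps v the same throughout the tube; from surface to crest, P_atm + 0 = P_top + ½ρv² + ρg·h_top.
P_top = 102100 − ½·1030·6.45² − 1030·9.81·3.76 = 42700 Pa.

P_top = 42.7 kPa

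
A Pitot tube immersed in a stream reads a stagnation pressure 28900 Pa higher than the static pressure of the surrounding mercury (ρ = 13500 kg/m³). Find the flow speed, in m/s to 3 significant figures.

At the stagnation point the flow is brought to rest, so Bernoulli gives P_stag − P_static = ½ρv².
v = √(2ΔP/ρ) = √(2·28900/13500) = 2.07 m/s.

2.07 m/s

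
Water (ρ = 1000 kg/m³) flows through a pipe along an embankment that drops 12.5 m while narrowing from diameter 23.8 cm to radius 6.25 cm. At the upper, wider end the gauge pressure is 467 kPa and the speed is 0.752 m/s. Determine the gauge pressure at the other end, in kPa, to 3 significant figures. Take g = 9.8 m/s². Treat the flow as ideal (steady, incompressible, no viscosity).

P₂ ≈ 586 kPa

The volume flow rate is constant, so v₂ = (A₁/A₂)v₁ = (445/123)·0.752 = 2.73 m/s.
Bernoulli: P₁ + ½ρv₁² + ρg h₁ = P₂ + ½ρv₂² + ρg h₂, so P₂ = P₁ + ½ρ(v₁² − v₂²) − ρg(h₂ − h₁).
P₂ = 467000 + ½·1000·(0.752² − 2.73²) − 1000·9.8·(−12.5) = 467000 + (-3430) − (-122000) = 586000 Pa.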